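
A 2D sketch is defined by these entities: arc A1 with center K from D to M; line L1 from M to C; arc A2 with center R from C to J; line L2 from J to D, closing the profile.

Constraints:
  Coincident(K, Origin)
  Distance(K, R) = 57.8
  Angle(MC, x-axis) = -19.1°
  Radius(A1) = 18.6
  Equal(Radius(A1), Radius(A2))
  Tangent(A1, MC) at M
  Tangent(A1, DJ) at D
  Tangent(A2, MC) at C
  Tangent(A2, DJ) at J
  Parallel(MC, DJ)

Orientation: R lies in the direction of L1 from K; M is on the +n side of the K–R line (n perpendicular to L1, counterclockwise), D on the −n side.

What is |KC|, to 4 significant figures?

60.72

The slot axis is L1's direction at -19.1°, so u = (cos -19.1°, sin -19.1°) = (0.9449, -0.3272) and n = (−sin -19.1°, cos -19.1°) = (0.3272, 0.9449). K is at the origin and R lies 57.8 along u from K, so R = 57.8·u = (54.62, -18.91). Tangency of A1 to both parallel lines with radius 18.6 puts M and D at K ± 18.6·n: M = (6.086, 17.58), D = (-6.086, -17.58). Equal radii place C and J the same way about R: C = R + 18.6·n = (60.70, -1.337), J = R − 18.6·n = (48.53, -36.49). Then |KC| = |C − K| = 60.72.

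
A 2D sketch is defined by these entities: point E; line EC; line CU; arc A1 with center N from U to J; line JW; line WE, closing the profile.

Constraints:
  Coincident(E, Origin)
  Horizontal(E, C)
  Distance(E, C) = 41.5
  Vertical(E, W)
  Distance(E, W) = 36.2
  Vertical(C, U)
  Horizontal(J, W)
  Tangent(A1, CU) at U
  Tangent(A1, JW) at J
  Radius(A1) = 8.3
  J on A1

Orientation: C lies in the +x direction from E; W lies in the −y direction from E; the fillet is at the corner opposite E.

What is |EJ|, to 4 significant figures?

49.12

E is at the origin; EC is horizontal with |EC| = 41.5 and C on the +x side, so C = (41.50, 0.000). E and W share the same x with |EW| = 36.2 and W on the −y side, so W = (0.000, -36.20). The virtual corner opposite E is at (41.50, -36.20). Tangency of A1 to CU means the radius NU is perpendicular to CU and A1 meets JW tangentially, so NJ is at right angles to JW, with radius 8.3, so the center N sits 8.3 in from both sides at N = (33.20, -27.90). That places the tangent points at U = (41.50, -27.90) on CU and J = (33.20, -36.20) on JW. Then |EJ| = |J − E| = 49.12.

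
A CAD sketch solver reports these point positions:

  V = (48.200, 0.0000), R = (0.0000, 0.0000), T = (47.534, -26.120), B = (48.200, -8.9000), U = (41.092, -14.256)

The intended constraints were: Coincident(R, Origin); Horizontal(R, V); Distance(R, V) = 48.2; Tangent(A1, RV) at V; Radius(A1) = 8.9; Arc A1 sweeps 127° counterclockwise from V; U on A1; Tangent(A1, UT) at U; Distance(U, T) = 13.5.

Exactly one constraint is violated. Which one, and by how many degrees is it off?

Tangent(A1, UT) at U — off by 8.50°.

R = (0.00, 0.00) ✓; R.y = 0.00, V.y = 0.00 ✓; |RV| = 48.20 ✓; ∠(BV, VR) = 90.00° ✓; |BV| = 8.900 ✓; bearing(B→U) − bearing(B→V) = 127.0° ✓; |BU| = 8.900 ✓; ∠(BU, UT) = 98.50° ✗; |UT| = 13.50 ✓.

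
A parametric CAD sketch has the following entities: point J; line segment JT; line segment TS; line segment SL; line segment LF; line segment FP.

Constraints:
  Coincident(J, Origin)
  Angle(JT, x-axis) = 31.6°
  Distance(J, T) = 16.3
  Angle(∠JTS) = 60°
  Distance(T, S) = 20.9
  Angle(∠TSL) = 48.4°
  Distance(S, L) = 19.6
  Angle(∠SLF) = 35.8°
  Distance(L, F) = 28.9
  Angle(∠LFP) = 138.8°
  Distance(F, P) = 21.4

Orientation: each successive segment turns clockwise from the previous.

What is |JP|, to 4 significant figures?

46.56

∠SLF = 35.8° gives LF at -4.200° from the x-axis; with |LF| = 28.9, F = (28.27, -1.869). ∠LFP = 138.8° gives FP at -45.40° from the x-axis; with |FP| = 21.4, P = (43.30, -17.11). Then |JP| = |P − J| = 46.56.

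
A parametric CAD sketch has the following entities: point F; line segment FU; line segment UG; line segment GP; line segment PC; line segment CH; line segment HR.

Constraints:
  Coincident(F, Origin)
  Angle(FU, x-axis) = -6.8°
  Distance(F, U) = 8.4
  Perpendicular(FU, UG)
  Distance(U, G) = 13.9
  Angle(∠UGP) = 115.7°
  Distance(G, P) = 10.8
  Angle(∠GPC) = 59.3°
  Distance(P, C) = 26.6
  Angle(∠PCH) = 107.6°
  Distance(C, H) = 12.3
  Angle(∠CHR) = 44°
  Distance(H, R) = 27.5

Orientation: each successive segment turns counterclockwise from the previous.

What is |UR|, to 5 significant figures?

16.249

∠PCH = 107.6° gives CH at -19.400° from the x-axis; with |CH| = 12.3, H = (11.644, -12.062). ∠CHR = 44.0° gives HR at 116.60° from the x-axis; with |HR| = 27.5, R = (-0.66916, 12.527). Then |UR| = |R − U| = 16.249.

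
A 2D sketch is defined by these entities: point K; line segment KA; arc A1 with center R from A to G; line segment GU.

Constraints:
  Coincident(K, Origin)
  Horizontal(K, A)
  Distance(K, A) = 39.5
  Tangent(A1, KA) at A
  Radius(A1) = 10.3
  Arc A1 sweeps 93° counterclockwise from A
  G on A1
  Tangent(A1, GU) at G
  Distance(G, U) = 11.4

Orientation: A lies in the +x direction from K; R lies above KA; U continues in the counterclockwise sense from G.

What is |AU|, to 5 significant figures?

24.244

K is at the origin; K and A share the same y with |KA| = 39.5 and A on the +x side, so A = (39.500, 0.0000). Tangency of A1 to KA means the radius RA is perpendicular to KA, so R = A + (0, 10.3) = (39.500, 10.300). On A1, A sits at bearing -90° from R; a 93° counterclockwise sweep puts G at bearing 3°, so G = R + 10.3·(cos 3°, sin 3°) = (49.786, 10.839). A1 meets GU tangentially, so RG is at right angles to GU, so GU runs along (−sin 3°, cos 3°); with |GU| = 11.4, U = (49.189, 22.223). Then |AU| = |U − A| = 24.244.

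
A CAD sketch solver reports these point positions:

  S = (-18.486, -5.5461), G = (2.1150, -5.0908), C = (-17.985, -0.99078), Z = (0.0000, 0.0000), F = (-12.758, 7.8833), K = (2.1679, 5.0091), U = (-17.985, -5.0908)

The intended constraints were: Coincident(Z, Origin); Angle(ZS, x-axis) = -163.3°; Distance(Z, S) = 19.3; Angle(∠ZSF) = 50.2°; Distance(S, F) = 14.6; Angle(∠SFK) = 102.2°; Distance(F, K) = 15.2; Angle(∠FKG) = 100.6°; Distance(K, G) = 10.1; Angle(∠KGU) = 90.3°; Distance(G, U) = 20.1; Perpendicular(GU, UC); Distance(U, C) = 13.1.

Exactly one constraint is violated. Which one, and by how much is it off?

Distance(U, C) = 13.1 — off by 9.00.

Z = (0.00, 0.00) ✓; ZS at -163.3° ✓; |ZS| = 19.30 ✓; ∠ZSF = 50.20° ✓; |SF| = 14.60 ✓; ∠SFK = 102.2° ✓; |FK| = 15.20 ✓; ∠FKG = 100.6° ✓; |KG| = 10.10 ✓; ∠KGU = 90.30° ✓; |GU| = 20.10 ✓; ∠(GU, UC) = 90.00° ✓; |UC| = 4.100 ✗.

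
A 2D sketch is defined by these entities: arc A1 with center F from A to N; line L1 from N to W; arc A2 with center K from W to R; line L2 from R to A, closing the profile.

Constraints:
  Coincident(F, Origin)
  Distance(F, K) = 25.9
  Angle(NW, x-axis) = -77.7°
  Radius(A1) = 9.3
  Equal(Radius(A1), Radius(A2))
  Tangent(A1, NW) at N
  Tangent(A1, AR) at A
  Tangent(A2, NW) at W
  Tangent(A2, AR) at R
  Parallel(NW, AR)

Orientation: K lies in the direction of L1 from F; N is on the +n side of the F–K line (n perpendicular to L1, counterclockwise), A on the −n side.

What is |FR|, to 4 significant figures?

27.52

Tangency of A1 to both parallel lines with radius 9.3 puts N and A at F ± 9.3·n: N = (9.087, 1.981), A = (-9.087, -1.981). Equal radii place W and R the same way about K: W = K + 9.3·n = (14.60, -23.32), R = K − 9.3·n = (-3.569, -27.29). Then |FR| = |R − F| = 27.52.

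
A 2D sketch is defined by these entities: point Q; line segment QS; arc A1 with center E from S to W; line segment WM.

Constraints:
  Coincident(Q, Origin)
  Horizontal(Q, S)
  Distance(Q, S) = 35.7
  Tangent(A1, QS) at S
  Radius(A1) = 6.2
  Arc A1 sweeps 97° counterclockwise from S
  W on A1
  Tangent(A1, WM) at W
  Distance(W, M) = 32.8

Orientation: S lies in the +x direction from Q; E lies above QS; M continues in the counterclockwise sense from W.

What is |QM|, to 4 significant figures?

54.72

Q is at the origin; Q and S share the same y with |QS| = 35.7 and S on the +x side, so S = (35.70, 0.000). Tangency of A1 to QS means the radius ES is perpendicular to QS, so E = S + (0, 6.2) = (35.70, 6.200). On A1, S sits at bearing -90° from E; a 97° counterclockwise sweep puts W at bearing 7°, so W = E + 6.2·(cos 7°, sin 7°) = (41.85, 6.956). The tangent condition forces EW to be normal to WM, so WM runs along (−sin 7°, cos 7°); with |WM| = 32.8, M = (37.86, 39.51). Then |QM| = |M − Q| = 54.72.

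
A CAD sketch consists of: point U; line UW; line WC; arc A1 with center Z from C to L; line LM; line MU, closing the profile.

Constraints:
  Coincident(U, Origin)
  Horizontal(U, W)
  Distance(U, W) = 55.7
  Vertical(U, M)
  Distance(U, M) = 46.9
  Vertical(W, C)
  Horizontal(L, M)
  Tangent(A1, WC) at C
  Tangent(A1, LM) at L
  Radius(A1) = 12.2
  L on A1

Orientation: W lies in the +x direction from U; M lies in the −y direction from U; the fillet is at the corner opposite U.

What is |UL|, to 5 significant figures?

63.968

U is at the origin; UW is horizontal with |UW| = 55.7 and W on the +x side, so W = (55.700, 0.0000). UM is vertical with |UM| = 46.9 and M on the −y side, so M = (0.0000, -46.900). The virtual corner opposite U is at (55.700, -46.900). Since A1 is tangent to WC there, ZC ⟂ WC and tangency of A1 to LM means the radius ZL is perpendicular to LM, with radius 12.2, so the center Z sits 12.2 in from both sides at Z = (43.500, -34.700). That places the tangent points at C = (55.700, -34.700) on WC and L = (43.500, -46.900) on LM. Then |UL| = |L − U| = 63.968.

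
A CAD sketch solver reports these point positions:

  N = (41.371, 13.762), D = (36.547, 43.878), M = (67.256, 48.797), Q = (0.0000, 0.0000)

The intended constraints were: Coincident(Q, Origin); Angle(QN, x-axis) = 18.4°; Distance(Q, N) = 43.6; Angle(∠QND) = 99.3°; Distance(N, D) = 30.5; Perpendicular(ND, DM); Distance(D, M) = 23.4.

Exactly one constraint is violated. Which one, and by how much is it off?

Distance(D, M) = 23.4 — off by 7.70.

Q = (0.00, 0.00) ✓; QN at 18.40° ✓; |QN| = 43.60 ✓; ∠QND = 99.30° ✓; |ND| = 30.50 ✓; ∠(ND, DM) = 90.00° ✓; |DM| = 31.10 ✗.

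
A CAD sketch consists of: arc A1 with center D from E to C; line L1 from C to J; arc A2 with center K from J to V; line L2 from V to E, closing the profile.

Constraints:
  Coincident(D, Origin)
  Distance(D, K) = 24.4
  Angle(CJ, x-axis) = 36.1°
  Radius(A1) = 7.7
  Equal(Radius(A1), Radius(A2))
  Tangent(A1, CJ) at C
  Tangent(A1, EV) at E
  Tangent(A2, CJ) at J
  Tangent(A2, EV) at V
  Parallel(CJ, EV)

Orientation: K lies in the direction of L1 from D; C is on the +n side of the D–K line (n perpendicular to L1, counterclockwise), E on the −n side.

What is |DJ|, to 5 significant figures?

25.586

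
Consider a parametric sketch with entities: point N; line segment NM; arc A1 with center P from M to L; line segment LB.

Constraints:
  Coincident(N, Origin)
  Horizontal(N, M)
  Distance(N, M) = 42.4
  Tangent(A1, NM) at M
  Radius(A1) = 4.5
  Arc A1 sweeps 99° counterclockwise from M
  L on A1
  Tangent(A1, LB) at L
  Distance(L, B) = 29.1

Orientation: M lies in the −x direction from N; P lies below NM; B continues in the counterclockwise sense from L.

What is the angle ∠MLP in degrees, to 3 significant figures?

40.5°

N is at the origin; NM is horizontal with |NM| = 42.4 and M on the −x side, so M = (-42.4, 0.00). A1 meets NM tangentially, so PM is at right angles to NM, so P = M + (0, -4.5) = (-42.4, -4.50). On A1, M sits at bearing 90° from P; a 99° counterclockwise sweep puts L at bearing 189°, so L = P + 4.5·(cos 189°, sin 189°) = (-46.8, -5.20). Then cos ∠MLP = LM·LP / (|LM||LP|), giving 40.5°.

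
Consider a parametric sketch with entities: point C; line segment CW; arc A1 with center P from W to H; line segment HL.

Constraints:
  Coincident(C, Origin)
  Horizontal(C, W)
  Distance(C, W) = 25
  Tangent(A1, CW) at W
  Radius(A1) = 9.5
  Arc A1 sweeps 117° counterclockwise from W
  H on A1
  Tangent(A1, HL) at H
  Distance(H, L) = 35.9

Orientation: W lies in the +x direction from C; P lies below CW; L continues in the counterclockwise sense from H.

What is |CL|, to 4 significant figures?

56.35

On A1, W sits at bearing 90° from P; a 117° counterclockwise sweep puts H at bearing 207°, so H = P + 9.5·(cos 207°, sin 207°) = (16.54, -13.81). The tangent condition forces PH to be normal to HL, so HL runs along (−sin 207°, cos 207°); with |HL| = 35.9, L = (32.83, -45.80). Then |CL| = |L − C| = 56.35.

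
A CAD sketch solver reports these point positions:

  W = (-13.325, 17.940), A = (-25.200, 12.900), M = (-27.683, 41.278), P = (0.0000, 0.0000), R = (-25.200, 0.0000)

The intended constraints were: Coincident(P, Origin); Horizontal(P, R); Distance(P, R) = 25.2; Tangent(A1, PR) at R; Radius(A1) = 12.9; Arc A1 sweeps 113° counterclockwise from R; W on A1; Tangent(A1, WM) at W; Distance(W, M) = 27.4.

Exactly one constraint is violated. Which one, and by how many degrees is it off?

Tangent(A1, WM) at W — off by 8.60°.

P = (0.00, 0.00) ✓; P.y = 0.00, R.y = 0.00 ✓; |PR| = 25.20 ✓; ∠(AR, RP) = 90.00° ✓; |AR| = 12.90 ✓; bearing(A→W) − bearing(A→R) = 113.0° ✓; |AW| = 12.90 ✓; ∠(AW, WM) = 81.40° ✗; |WM| = 27.40 ✓.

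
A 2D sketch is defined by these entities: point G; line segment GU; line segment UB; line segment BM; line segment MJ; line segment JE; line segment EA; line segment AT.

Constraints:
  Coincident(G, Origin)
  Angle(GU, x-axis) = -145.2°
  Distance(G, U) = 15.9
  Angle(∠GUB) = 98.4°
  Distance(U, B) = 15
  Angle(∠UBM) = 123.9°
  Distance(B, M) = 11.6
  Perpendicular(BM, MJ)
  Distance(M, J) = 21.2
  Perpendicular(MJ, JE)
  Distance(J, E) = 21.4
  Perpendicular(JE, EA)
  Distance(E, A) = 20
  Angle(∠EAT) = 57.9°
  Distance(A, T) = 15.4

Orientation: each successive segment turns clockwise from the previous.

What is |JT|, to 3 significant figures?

14.5

G is at the origin; GU runs at -145.2° with length 15.9, so U = (-13.1, -9.07). ∠GUB = 98.4° gives UB at 133° from the x-axis; with |UB| = 15.0, B = (-23.3, 1.86). ∠UBM = 123.9° gives BM at 77.1° from the x-axis; with |BM| = 11.6, M = (-20.7, 13.2). BM ⟂ MJ, so MJ runs at -12.9°; with |MJ| = 21.2, J = (-0.0698, 8.43). The perpendicularity gives JE at right angles to MJ, so JE runs at -103°; with |JE| = 21.4, E = (-4.85, -12.4). JE ⟂ EA, so EA runs at 167°; with |EA| = 20.0, A = (-24.3, -7.96). ∠EAT = 57.9° gives AT at 45.0° from the x-axis; with |AT| = 15.4, T = (-13.5, 2.93). Then |JT| = |T − J| = 14.5.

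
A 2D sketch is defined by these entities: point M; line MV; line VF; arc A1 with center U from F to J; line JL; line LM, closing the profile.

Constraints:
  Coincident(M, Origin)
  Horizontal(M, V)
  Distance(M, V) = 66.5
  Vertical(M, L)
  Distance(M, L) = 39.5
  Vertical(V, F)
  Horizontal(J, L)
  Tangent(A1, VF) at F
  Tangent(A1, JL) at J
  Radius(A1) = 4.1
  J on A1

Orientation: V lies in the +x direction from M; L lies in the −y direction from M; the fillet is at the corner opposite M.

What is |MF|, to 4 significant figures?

75.34

M is at the origin; MV is horizontal with |MV| = 66.5 and V on the +x side, so V = (66.50, 0.000). ML is vertical with |ML| = 39.5 and L on the −y side, so L = (0.000, -39.50). The virtual corner opposite M is at (66.50, -39.50). Since A1 is tangent to VF there, UF ⟂ VF and A1 meets JL tangentially, so UJ is at right angles to JL, with radius 4.1, so the center U sits 4.1 in from both sides at U = (62.40, -35.40). That places the tangent points at F = (66.50, -35.40) on VF and J = (62.40, -39.50) on JL. Then |MF| = |F − M| = 75.34.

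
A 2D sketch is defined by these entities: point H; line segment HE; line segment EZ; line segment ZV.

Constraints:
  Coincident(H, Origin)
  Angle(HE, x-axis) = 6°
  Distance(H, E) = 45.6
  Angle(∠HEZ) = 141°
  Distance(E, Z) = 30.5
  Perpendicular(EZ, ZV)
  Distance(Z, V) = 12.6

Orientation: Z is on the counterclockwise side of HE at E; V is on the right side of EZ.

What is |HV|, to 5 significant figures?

77.803

H is at the origin; HE runs at 6.0° with length 45.6, so E = 45.6·(cos 6.0°, sin 6.0°) = (45.350, 4.7665). ∠HEZ = 141.0°, so EZ runs at 6.0° + (180° − 141.0°) = 45.000° from the x-axis; with |EZ| = 30.5, Z = E + 30.5·(cos 45.000°, sin 45.000°) = (66.917, 26.333). The perpendicularity gives ZV at right angles to EZ; with |ZV| = 12.6 on the right of EZ, V = Z + 12.6·(0.70711, -0.70711) = (75.827, 17.424). Then |HV| = |V − H| = 77.803.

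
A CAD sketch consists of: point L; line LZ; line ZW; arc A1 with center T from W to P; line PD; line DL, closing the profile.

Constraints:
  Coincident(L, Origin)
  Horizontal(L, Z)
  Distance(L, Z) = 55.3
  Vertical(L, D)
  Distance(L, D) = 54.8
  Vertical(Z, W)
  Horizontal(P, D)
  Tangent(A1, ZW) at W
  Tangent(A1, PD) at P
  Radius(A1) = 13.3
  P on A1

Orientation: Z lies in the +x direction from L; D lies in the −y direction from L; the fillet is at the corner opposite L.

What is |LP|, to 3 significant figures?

69.0

The virtual corner opposite L is at (55.3, -54.8). A1 meets ZW tangentially, so TW is at right angles to ZW and since A1 is tangent to PD there, TP ⟂ PD, with radius 13.3, so the center T sits 13.3 in from both sides at T = (42.0, -41.5). That places the tangent points at W = (55.3, -41.5) on ZW and P = (42.0, -54.8) on PD. Then |LP| = |P − L| = 69.0.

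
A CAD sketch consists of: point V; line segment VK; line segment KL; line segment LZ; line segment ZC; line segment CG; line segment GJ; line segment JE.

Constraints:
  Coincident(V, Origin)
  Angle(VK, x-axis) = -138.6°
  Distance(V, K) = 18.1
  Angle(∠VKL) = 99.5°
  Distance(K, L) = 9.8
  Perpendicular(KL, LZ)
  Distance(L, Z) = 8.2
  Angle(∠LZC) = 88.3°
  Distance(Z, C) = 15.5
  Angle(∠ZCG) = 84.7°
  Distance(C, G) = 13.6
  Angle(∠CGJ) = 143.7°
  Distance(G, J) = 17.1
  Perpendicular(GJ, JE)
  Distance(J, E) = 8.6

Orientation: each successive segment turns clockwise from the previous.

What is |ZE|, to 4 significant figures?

20.92

∠CGJ = 143.7° gives GJ at -172.4° from the x-axis; with |GJ| = 17.1, J = (-31.03, -21.25). GJ is perpendicular to JE, so JE runs at 97.60°; with |JE| = 8.6, E = (-32.16, -12.72). Then |ZE| = |E − Z| = 20.92.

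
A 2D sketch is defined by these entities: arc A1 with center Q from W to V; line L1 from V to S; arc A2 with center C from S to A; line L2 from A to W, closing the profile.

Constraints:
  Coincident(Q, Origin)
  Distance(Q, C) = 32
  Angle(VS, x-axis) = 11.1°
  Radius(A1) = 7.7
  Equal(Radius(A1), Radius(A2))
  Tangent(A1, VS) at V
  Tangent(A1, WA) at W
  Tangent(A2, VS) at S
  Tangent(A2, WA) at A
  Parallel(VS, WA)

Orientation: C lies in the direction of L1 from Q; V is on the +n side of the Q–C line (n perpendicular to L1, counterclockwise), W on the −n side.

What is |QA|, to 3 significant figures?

32.9

Tangency of A1 to both parallel lines with radius 7.7 puts V and W at Q ± 7.7·n: V = (-1.48, 7.56), W = (1.48, -7.56). Equal radii place S and A the same way about C: S = C + 7.7·n = (29.9, 13.7), A = C − 7.7·n = (32.9, -1.40). Then |QA| = |A − Q| = 32.9.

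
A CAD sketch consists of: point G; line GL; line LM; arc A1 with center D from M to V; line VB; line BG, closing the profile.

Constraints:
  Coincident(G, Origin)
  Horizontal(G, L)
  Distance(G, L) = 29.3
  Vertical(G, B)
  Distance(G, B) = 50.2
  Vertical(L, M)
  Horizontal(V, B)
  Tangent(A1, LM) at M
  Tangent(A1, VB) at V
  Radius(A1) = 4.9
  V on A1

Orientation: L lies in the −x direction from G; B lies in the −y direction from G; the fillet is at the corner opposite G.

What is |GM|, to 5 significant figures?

53.950

G is at the origin; G and L share the same y with |GL| = 29.3 and L on the −x side, so L = (-29.300, 0.0000). GB is vertical with |GB| = 50.2 and B on the −y side, so B = (0.0000, -50.200). The virtual corner opposite G is at (-29.300, -50.200). Since A1 is tangent to LM there, DM ⟂ LM and the tangent condition forces DV to be normal to VB, with radius 4.9, so the center D sits 4.9 in from both sides at D = (-24.400, -45.300). That places the tangent points at M = (-29.300, -45.300) on LM and V = (-24.400, -50.200) on VB. Then |GM| = |M − G| = 53.950.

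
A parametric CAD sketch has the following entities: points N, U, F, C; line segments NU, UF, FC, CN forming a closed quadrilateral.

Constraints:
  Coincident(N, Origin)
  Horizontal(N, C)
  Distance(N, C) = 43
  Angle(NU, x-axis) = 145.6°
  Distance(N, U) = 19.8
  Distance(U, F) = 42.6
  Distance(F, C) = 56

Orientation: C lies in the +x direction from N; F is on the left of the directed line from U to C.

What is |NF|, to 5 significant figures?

45.982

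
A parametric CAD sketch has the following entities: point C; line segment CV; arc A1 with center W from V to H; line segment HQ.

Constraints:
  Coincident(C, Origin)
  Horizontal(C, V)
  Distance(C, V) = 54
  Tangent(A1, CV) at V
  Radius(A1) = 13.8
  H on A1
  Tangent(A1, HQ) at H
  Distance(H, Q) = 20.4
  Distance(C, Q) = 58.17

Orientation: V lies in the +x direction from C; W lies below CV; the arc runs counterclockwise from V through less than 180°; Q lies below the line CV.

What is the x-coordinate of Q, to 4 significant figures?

45.08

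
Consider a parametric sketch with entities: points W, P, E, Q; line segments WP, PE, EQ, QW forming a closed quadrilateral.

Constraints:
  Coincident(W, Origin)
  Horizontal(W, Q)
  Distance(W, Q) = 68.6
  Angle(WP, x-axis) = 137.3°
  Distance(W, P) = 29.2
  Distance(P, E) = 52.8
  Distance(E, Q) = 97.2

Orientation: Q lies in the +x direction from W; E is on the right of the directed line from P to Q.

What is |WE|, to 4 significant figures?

40.11

Checks: |PE| = 52.80 ✓; |EQ| = 97.20 ✓.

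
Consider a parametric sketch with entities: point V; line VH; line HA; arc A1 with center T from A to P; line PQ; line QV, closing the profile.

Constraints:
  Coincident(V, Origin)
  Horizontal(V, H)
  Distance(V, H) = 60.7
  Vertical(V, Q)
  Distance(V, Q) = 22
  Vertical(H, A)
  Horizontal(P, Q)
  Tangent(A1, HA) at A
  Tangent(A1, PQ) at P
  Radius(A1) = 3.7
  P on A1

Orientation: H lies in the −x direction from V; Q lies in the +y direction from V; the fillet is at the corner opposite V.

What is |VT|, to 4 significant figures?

59.87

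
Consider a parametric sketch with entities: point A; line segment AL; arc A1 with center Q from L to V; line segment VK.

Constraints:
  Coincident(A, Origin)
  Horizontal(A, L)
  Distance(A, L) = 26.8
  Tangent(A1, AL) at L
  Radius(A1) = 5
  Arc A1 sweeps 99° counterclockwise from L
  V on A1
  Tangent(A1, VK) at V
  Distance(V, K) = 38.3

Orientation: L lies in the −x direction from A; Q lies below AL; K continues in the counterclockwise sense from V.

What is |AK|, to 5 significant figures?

50.644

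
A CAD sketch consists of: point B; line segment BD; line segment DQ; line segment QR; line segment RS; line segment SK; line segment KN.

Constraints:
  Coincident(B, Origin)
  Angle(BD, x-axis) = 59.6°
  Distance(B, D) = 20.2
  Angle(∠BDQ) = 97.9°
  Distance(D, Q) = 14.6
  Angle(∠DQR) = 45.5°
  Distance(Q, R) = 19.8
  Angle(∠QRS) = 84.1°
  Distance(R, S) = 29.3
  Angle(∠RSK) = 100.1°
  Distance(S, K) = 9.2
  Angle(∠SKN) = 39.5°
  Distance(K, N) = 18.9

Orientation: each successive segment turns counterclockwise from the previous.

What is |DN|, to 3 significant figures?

12.7

∠RSK = 100.1° gives SK at 92.0° from the x-axis; with |SK| = 9.2, K = (29.2, 22.1). ∠SKN = 39.5° gives KN at -128° from the x-axis; with |KN| = 18.9, N = (17.7, 7.13). Then |DN| = |N − D| = 12.7.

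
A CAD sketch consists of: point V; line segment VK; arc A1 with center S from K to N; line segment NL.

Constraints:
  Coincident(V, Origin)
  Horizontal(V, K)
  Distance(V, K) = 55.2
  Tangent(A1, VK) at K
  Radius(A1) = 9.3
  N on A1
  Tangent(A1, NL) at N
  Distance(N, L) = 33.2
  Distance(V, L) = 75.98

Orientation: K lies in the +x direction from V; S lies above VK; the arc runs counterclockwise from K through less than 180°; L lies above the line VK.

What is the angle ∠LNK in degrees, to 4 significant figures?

133.4°

Checks: |SN| = 9.300 ✓; ∠(SN, NL) = 90.00° ✓; |NL| = 33.20 ✓; |VL| = 75.98 ✓.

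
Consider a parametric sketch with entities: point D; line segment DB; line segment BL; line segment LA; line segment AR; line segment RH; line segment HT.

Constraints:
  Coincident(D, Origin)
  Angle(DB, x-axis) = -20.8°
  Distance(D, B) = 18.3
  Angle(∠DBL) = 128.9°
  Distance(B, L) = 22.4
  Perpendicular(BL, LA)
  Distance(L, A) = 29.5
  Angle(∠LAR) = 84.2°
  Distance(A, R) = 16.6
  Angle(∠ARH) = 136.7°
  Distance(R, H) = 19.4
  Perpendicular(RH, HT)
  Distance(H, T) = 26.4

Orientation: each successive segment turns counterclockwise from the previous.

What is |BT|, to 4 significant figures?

13.77

∠ARH = 136.7° gives RH at -100.6° from the x-axis; with |RH| = 19.4, H = (4.583, 1.424). The perpendicularity gives HT at right angles to RH, so HT runs at -10.60°; with |HT| = 26.4, T = (30.53, -3.433). Then |BT| = |T − B| = 13.77.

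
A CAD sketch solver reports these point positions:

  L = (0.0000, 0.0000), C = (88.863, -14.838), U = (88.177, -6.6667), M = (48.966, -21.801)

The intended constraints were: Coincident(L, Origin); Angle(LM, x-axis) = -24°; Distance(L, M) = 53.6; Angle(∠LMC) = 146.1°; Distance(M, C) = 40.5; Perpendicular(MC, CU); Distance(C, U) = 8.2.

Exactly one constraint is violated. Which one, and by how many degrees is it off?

Perpendicular(MC, CU) — off by 5.10°.

L = (0.00, 0.00) ✓; LM at -24.00° ✓; |LM| = 53.60 ✓; ∠LMC = 146.1° ✓; |MC| = 40.50 ✓; ∠(MC, CU) = 84.90° ✗; |CU| = 8.200 ✓.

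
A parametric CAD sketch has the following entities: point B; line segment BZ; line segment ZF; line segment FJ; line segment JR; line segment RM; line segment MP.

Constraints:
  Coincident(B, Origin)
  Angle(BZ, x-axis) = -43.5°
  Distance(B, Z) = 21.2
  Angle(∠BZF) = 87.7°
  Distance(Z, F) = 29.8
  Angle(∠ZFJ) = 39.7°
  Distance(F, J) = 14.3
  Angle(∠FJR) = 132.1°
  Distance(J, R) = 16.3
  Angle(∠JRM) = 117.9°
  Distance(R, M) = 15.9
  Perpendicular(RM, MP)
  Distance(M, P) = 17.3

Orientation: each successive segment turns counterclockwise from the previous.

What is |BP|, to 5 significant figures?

37.411

B is at the origin; BZ runs at -43.5° with length 21.2, so Z = (15.378, -14.593). ∠BZF = 87.7° gives ZF at 48.800° from the x-axis; with |ZF| = 29.8, F = (35.007, 7.8288). ∠ZFJ = 39.7° gives FJ at -170.90° from the x-axis; with |FJ| = 14.3, J = (20.887, 5.5672). ∠FJR = 132.1° gives JR at -123.00° from the x-axis; with |JR| = 16.3, R = (12.009, -8.1031). ∠JRM = 117.9° gives RM at -60.900° from the x-axis; with |RM| = 15.9, M = (19.742, -21.996). RM ⟂ MP, so MP runs at 29.100°; with |MP| = 17.3, P = (34.858, -13.583). Then |BP| = |P − B| = 37.411.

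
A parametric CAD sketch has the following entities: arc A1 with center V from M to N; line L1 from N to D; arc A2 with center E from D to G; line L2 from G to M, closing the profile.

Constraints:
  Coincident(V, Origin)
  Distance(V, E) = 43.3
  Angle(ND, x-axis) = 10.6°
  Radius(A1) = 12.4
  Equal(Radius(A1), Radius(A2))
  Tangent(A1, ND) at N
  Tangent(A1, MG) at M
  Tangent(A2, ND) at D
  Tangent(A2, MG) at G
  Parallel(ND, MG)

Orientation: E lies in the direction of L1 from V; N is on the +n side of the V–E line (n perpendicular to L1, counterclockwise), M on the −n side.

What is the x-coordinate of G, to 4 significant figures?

44.84

Tangency of A1 to both parallel lines with radius 12.4 puts N and M at V ± 12.4·n: N = (-2.281, 12.19), M = (2.281, -12.19). Equal radii place D and G the same way about E: D = E + 12.4·n = (40.28, 20.15), G = E − 12.4·n = (44.84, -4.223). So G.x = 44.84.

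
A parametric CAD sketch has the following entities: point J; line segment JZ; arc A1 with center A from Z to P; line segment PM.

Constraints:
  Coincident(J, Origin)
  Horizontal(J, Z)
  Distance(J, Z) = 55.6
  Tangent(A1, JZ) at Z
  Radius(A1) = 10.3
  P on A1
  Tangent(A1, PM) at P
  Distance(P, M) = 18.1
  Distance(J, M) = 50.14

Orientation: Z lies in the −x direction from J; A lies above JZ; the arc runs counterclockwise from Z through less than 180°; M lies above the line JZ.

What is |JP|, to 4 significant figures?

46.25

Checks: |AP| = 10.30 ✓; ∠(AP, PM) = 90.00° ✓; |PM| = 18.10 ✓; |JM| = 50.14 ✓.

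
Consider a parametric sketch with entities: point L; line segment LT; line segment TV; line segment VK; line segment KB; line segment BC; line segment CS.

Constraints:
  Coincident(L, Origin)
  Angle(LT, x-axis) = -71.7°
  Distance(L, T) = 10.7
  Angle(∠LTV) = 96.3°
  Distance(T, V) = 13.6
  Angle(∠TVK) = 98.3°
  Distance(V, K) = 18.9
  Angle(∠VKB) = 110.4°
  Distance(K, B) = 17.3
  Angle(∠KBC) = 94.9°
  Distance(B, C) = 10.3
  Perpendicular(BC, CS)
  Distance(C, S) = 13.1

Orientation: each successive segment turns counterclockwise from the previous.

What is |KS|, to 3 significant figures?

12.5

L is at the origin; LT runs at -71.7° with length 10.7, so T = (3.36, -10.2). ∠LTV = 96.3° gives TV at 12.0° from the x-axis; with |TV| = 13.6, V = (16.7, -7.33). ∠TVK = 98.3° gives VK at 93.7° from the x-axis; with |VK| = 18.9, K = (15.4, 11.5). ∠VKB = 110.4° gives KB at 163° from the x-axis; with |KB| = 17.3, B = (-1.13, 16.5). ∠KBC = 94.9° gives BC at -112° from the x-axis; with |BC| = 10.3, C = (-4.92, 6.92). The perpendicularity gives CS at right angles to BC, so CS runs at -21.6°; with |CS| = 13.1, S = (7.26, 2.10). Then |KS| = |S − K| = 12.5.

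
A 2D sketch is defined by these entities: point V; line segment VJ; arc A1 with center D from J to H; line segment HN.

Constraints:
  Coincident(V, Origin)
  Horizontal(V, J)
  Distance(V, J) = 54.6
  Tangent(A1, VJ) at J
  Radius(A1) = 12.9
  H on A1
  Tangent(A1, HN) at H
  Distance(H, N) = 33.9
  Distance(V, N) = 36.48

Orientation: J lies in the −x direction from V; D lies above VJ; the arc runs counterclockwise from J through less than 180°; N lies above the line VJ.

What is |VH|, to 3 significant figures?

45.3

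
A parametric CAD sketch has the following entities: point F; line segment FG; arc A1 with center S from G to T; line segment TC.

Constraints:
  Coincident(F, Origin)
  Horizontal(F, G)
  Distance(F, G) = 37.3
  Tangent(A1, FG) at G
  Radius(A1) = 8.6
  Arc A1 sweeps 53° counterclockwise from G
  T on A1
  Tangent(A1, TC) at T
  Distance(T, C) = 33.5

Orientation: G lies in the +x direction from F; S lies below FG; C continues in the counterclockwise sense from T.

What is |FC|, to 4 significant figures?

31.88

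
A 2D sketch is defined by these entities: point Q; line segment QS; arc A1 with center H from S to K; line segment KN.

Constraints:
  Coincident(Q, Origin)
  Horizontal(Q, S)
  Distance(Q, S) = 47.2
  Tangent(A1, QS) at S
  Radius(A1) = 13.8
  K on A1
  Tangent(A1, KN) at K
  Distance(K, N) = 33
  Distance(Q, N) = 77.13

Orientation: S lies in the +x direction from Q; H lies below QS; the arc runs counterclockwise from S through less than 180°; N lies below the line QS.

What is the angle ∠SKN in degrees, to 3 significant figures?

112°

Checks: |HK| = 13.80 ✓; ∠(HK, KN) = 90.00° ✓; |KN| = 33.00 ✓; |QN| = 77.13 ✓.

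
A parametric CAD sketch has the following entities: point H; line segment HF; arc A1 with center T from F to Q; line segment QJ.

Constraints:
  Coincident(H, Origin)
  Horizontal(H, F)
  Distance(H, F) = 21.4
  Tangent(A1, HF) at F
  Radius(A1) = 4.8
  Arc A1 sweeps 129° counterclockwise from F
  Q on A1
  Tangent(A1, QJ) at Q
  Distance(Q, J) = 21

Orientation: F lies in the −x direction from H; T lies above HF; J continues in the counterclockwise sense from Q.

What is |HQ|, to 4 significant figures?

19.32

H is at the origin; H and F share the same y with |HF| = 21.4 and F on the −x side, so F = (-21.40, 0.000). Since A1 is tangent to HF there, TF ⟂ HF, so T = F + (0, 4.8) = (-21.40, 4.800). On A1, F sits at bearing -90° from T; a 129° counterclockwise sweep puts Q at bearing 39°, so Q = T + 4.8·(cos 39°, sin 39°) = (-17.67, 7.821). Then |HQ| = |Q − H| = 19.32.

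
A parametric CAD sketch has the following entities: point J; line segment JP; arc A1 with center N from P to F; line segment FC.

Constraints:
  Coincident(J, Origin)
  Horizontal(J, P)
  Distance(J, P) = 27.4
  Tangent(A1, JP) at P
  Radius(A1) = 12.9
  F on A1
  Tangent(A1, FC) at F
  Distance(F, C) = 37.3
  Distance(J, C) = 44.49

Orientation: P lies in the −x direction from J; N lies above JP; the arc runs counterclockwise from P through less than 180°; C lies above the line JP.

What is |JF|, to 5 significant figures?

17.557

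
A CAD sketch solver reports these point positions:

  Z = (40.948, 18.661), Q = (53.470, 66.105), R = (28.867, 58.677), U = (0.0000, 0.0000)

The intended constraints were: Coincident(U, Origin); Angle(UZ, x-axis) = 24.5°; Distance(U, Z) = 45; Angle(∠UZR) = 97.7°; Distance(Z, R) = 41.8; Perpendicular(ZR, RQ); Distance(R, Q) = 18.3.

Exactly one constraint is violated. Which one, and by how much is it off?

Distance(R, Q) = 18.3 — off by 7.40.

U = (0.00, 0.00) ✓; UZ at 24.50° ✓; |UZ| = 45.00 ✓; ∠UZR = 97.70° ✓; |ZR| = 41.80 ✓; ∠(ZR, RQ) = 90.00° ✓; |RQ| = 25.70 ✗.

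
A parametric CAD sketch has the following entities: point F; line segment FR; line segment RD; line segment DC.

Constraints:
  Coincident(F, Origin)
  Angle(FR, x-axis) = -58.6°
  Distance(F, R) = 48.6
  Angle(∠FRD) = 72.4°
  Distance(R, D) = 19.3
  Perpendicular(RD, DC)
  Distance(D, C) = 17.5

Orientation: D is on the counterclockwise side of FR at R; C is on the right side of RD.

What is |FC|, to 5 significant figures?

63.991

∠FRD = 72.4°, so RD runs at -58.6° + (180° − 72.4°) = 49.000° from the x-axis; with |RD| = 19.3, D = R + 19.3·(cos 49.000°, sin 49.000°) = (37.983, -26.917). RD ⟂ DC; with |DC| = 17.5 on the right of RD, C = D + 17.5·(0.75471, -0.65606) = (51.190, -38.398). Then |FC| = |C − F| = 63.991.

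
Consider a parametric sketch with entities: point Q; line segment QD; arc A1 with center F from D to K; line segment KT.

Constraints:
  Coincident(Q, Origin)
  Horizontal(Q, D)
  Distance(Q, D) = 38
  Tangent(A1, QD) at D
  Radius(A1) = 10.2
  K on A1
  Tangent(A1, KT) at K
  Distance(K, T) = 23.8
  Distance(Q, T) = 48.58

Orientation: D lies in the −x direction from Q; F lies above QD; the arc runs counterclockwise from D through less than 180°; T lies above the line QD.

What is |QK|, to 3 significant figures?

30.6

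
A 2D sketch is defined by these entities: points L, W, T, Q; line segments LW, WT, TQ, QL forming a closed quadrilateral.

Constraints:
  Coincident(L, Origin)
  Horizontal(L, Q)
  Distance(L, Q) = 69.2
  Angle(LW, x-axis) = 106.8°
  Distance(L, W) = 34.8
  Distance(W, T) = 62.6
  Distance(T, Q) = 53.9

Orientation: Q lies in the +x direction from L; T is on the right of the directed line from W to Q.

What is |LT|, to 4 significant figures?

29.39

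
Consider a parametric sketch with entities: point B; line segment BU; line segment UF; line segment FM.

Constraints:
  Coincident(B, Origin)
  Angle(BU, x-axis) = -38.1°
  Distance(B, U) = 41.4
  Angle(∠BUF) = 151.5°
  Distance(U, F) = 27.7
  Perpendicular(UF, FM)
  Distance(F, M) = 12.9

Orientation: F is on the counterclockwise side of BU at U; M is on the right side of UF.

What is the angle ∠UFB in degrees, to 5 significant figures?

17.133°

B is at the origin; BU runs at -38.1° with length 41.4, so U = 41.4·(cos -38.1°, sin -38.1°) = (32.579, -25.545). ∠BUF = 151.5°, so UF runs at -38.1° + (180° − 151.5°) = -9.6000° from the x-axis; with |UF| = 27.7, F = U + 27.7·(cos -9.6000°, sin -9.6000°) = (59.891, -30.165). Then cos ∠UFB = FU·FB / (|FU||FB|), giving 17.133°.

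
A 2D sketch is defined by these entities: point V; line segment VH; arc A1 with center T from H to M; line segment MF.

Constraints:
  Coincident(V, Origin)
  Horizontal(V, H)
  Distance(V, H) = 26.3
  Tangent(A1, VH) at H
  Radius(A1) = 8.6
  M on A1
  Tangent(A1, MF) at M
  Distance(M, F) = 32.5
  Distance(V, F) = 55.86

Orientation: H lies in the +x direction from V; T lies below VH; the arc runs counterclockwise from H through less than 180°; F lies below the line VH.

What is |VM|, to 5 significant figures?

23.945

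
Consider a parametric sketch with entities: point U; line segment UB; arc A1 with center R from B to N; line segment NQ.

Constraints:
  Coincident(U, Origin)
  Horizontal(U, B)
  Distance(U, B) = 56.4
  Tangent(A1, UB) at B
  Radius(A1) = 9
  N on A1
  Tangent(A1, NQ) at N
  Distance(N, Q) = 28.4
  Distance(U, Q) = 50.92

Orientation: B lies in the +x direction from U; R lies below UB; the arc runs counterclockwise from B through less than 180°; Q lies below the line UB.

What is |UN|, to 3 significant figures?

48.3

U is at the origin; U and B share the same y with |UB| = 56.4 and B on the +x side, so B = (56.4, 0.00). Tangency of A1 to UB means the radius RB is perpendicular to UB, so R = B + (0, -9) = (56.4, -9.00). Since RN ⟂ NQ (tangency), |RQ| = √(9.0² + 28.4²) = 29.8 regardless of where N sits on A1. So Q lies on both circle(U, 50.92) and circle(R, 29.8); the below-UB intersection is Q = (38.8, -33.0). N is the foot of the tangent from Q: N = (47.9, -6.11).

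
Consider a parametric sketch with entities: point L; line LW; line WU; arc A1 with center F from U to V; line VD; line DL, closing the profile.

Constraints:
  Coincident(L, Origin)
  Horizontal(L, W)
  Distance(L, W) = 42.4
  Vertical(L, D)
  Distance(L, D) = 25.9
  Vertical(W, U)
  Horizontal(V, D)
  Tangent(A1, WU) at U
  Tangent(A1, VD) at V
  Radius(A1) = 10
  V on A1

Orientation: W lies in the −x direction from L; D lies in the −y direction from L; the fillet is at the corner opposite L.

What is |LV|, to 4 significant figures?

41.48

L is at the origin; LW is horizontal with |LW| = 42.4 and W on the −x side, so W = (-42.40, 0.000). L and D share the same x with |LD| = 25.9 and D on the −y side, so D = (0.000, -25.90). The virtual corner opposite L is at (-42.40, -25.90). Tangency of A1 to WU means the radius FU is perpendicular to WU and A1 meets VD tangentially, so FV is at right angles to VD, with radius 10.0, so the center F sits 10.0 in from both sides at F = (-32.40, -15.90). That places the tangent points at U = (-42.40, -15.90) on WU and V = (-32.40, -25.90) on VD. Then |LV| = |V − L| = 41.48.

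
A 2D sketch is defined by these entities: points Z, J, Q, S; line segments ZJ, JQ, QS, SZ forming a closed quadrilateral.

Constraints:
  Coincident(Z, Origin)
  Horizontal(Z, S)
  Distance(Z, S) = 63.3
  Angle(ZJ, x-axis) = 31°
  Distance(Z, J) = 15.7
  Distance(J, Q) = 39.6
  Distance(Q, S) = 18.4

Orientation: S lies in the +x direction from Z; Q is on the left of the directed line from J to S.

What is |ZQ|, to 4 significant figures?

54.54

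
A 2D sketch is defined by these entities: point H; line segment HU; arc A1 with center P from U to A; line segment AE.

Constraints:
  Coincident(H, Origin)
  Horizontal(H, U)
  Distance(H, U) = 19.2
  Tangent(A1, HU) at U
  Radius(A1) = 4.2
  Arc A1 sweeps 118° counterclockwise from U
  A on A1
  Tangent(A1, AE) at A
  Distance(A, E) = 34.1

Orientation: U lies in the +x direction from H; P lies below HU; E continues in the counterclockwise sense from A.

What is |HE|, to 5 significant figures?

48.047

H is at the origin; H and U share the same y with |HU| = 19.2 and U on the +x side, so U = (19.200, 0.0000). Tangency of A1 to HU means the radius PU is perpendicular to HU, so P = U + (0, -4.2) = (19.200, -4.2000). On A1, U sits at bearing 90° from P; a 118° counterclockwise sweep puts A at bearing 208°, so A = P + 4.2·(cos 208°, sin 208°) = (15.492, -6.1718). The tangent condition forces PA to be normal to AE, so AE runs along (−sin 208°, cos 208°); with |AE| = 34.1, E = (31.501, -36.280). Then |HE| = |E − H| = 48.047.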